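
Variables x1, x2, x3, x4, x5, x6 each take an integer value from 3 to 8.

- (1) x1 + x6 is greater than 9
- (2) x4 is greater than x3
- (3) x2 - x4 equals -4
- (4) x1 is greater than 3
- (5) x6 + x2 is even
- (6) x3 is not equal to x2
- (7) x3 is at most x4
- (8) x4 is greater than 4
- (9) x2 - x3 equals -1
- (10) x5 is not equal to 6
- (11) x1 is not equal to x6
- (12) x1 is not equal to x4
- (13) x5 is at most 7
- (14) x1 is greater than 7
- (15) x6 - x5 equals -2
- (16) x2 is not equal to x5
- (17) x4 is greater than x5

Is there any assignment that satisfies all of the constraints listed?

Take x1 = 8, x2 = 3, x3 = 4, x4 = 7, x5 = 5, x6 = 3. Then constraint 1: x1 + x6 = 11; constraint 3: x2 - x4 = -4, and every other listed constraint is also met.

Satisfiable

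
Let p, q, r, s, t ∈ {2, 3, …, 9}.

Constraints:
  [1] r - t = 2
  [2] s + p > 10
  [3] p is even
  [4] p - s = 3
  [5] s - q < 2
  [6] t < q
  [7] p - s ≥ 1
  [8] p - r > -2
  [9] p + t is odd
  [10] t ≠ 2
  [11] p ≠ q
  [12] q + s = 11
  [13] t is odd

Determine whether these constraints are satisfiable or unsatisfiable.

Satisfiable

The assignment p = 8, q = 6, r = 7, s = 5, t = 5 works:
  constraint 1 holds since r - t = 2.
  constraint 2 holds since s + p = 13.
The rest check out directly.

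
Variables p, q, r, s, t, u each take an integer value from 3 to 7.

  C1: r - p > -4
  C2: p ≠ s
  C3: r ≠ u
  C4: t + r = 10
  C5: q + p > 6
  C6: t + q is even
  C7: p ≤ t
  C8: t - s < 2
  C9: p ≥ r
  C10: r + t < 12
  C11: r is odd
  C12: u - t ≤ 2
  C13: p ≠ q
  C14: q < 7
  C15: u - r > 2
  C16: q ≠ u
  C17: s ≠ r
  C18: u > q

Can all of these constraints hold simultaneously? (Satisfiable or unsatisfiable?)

Satisfiable

One satisfying assignment is p = 4, q = 3, r = 3, s = 7, t = 7, u = 6.
For the less obvious constraints — constraint 1: r - p = -1; constraint 4: t + r = 10; constraint 5: q + p = 7 — and the others hold by inspection.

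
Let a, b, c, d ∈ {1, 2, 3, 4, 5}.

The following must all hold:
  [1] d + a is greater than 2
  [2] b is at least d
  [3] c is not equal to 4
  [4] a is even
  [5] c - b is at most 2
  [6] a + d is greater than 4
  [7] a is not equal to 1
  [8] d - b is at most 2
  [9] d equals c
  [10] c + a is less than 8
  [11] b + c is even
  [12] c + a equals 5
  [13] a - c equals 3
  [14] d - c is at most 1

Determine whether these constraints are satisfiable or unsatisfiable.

Satisfiable

Take a = 4, b = 1, c = 1, d = 1. Then constraint 1: d + a = 5; constraint 5: c - b = 0, and every other listed constraint is also met.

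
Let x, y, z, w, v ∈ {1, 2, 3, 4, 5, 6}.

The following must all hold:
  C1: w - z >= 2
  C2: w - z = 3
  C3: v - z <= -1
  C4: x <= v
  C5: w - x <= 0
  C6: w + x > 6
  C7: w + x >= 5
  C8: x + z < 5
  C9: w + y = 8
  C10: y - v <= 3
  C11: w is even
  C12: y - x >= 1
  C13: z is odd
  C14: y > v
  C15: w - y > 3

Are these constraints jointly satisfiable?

Constraints 1, 3, 5, 10, and 12 give y − x ≥ 1, x − w ≥ 0, w − z ≥ 2, z − v ≥ 1, v − y ≥ -3.
Adding all 5 inequalities: the left sides telescope to 0, and the right sides sum to 1 + 0 + 2 + 1 + (-3) = 1. So 0 ≥ 1, which is false.

Unsatisfiable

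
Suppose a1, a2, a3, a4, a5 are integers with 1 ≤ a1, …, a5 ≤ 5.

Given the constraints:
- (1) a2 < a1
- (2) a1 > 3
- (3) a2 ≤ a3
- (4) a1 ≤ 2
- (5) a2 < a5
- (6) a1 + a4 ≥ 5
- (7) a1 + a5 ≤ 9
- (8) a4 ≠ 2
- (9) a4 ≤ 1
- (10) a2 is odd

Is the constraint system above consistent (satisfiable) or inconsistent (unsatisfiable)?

Unsatisfiable

From constraint 4: a1 ≤ 2. From constraint 9: a4 ≤ 1. Hence a1 + a4 ≤ 3. But constraint 6 requires a1 + a4 ≥ 5, and 5 > 3. Contradiction.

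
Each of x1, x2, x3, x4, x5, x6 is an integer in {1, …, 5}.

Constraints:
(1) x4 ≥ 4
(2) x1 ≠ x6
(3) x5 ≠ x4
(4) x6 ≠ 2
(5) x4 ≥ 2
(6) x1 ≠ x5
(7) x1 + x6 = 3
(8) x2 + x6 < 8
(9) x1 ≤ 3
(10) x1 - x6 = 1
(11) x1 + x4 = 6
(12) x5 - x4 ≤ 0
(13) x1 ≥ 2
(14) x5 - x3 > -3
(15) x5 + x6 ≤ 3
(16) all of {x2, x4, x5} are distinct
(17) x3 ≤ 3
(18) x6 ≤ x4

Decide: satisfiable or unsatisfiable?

The assignment x1 = 2, x2 = 5, x3 = 1, x4 = 4, x5 = 1, x6 = 1 works:
  constraint 7 holds since x1 + x6 = 3.
  constraint 8 holds since x2 + x6 = 6.
  constraint 10 holds since x1 - x6 = 1.
The rest check out directly.

Satisfiable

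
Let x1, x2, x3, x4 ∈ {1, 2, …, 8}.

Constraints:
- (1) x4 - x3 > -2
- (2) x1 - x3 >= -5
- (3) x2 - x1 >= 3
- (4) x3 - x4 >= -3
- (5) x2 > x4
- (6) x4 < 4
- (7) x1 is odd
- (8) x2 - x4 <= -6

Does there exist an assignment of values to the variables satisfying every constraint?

Constraints 2, 3, 4, and 8 give x2 − x1 ≥ 3, x1 − x3 ≥ -5, x3 − x4 ≥ -3, x4 − x2 ≥ 6.
Adding all 4 inequalities: the left sides telescope to 0, and the right sides sum to 3 + (-5) + (-3) + 6 = 1. So 0 ≥ 1, which is false.

Unsatisfiable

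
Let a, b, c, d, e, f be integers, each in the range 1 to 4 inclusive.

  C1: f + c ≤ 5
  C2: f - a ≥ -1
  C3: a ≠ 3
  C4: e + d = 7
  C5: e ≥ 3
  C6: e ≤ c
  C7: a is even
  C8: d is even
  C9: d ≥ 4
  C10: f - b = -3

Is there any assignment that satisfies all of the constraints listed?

Satisfiable

Setting (a, b, c, d, e, f) = (2, 4, 4, 4, 3, 1) satisfies everything: constraint 1: f + c = 5; constraint 2: f - a = -1, and the others follow.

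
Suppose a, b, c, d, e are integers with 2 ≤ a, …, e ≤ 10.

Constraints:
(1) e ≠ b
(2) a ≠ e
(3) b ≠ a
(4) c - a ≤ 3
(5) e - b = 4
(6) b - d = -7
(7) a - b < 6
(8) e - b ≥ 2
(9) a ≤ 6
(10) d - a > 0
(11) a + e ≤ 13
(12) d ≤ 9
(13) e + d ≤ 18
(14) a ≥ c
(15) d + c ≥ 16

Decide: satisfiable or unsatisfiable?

Unsatisfiable

From constraint 12: d ≤ 9. From constraints 9 and 14: c ≤ a ≤ 6. Hence d + c ≤ 15. But constraint 15 requires d + c ≥ 16, and 16 > 15. Contradiction.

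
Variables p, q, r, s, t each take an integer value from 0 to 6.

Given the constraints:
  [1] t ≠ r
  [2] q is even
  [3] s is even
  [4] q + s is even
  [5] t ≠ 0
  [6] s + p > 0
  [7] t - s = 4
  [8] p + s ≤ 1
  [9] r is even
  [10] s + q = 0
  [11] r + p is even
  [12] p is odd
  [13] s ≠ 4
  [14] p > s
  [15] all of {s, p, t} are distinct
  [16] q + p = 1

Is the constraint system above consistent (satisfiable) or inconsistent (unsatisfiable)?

Unsatisfiable

Constraint 9 makes r even and constraint 12 makes p odd, so r + p must be odd. Constraint 11 says r + p is even — contradiction.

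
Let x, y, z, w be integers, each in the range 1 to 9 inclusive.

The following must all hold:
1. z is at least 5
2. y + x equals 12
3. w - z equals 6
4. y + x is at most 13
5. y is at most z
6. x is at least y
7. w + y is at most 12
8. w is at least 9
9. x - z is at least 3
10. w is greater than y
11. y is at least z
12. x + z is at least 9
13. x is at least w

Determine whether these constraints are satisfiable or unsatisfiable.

From constraints 1 and 11: y ≥ z ≥ 5. From constraints 8 and 13: x ≥ w ≥ 9. Hence y + x ≥ 14. But constraint 4 requires y + x ≤ 13, and 13 < 14. Contradiction.

Unsatisfiable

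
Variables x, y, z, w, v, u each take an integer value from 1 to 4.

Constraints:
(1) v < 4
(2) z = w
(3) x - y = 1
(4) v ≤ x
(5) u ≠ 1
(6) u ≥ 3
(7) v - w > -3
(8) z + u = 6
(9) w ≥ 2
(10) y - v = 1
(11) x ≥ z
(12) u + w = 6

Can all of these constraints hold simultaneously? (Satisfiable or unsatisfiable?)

The assignment x = 4, y = 3, z = 3, w = 3, v = 2, u = 3 works:
  constraint 3 holds since x - y = 1.
  constraint 7 holds since v - w = -1.
The rest check out directly.

Satisfiable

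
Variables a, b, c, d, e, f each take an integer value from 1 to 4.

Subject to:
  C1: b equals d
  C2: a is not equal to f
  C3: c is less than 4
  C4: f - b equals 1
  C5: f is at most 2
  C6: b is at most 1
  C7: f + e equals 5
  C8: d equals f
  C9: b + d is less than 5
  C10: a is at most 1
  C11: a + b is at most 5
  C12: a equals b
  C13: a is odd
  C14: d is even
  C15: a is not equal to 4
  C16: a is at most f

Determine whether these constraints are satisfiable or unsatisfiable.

From constraints 1, 8, and 12, a = b = d = f, so a = f. But constraint 2 says a ≠ f. Contradiction.

Unsatisfiable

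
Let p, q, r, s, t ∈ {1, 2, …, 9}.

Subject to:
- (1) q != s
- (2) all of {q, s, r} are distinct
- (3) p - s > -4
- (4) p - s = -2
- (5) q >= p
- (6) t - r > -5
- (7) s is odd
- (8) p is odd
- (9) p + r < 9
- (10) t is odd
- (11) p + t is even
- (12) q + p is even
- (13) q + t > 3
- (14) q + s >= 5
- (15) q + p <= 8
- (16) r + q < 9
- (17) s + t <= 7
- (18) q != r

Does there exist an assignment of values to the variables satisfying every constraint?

Take p = 3, q = 3, r = 4, s = 5, t = 1. Then constraint 3: p - s = -2; constraint 4: p - s = -2, and every other listed constraint is also met.

Satisfiable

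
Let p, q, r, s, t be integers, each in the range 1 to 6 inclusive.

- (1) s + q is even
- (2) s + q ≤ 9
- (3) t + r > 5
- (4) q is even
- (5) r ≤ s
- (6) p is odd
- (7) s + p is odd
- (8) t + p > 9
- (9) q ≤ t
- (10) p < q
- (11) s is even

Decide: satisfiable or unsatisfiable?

Setting (p, q, r, s, t) = (5, 6, 2, 2, 6) satisfies everything: constraint 2: s + q = 8; constraint 3: t + r = 8; constraint 8: t + p = 11, and the others follow.

Satisfiable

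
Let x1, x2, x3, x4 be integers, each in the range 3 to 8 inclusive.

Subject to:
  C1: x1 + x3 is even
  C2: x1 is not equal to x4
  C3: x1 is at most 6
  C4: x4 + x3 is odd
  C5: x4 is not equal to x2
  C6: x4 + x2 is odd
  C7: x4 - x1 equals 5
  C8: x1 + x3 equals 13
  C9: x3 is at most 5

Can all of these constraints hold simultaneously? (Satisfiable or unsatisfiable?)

From constraint 3: x1 ≤ 6. From constraint 9: x3 ≤ 5. Hence x1 + x3 ≤ 11. But constraint 8 requires x1 + x3 = 13, and 13 > 11. Contradiction.

Unsatisfiable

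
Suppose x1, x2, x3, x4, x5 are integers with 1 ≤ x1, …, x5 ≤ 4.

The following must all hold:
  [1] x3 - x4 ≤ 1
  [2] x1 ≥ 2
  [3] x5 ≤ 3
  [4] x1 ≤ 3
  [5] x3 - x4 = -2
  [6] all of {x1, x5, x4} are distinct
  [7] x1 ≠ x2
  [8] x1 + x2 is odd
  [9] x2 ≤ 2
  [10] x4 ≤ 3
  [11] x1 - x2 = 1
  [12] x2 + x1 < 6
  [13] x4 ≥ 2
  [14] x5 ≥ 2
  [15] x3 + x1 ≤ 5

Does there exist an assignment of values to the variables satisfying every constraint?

Unsatisfiable

Constraints 2, 3, 4, 10, 13, and 14 confine each of x1, x5, x4 to the 2 values {2, 3}.
Constraint 6 requires all 3 of them to be distinct, but only 2 values are available — impossible by the pigeonhole principle.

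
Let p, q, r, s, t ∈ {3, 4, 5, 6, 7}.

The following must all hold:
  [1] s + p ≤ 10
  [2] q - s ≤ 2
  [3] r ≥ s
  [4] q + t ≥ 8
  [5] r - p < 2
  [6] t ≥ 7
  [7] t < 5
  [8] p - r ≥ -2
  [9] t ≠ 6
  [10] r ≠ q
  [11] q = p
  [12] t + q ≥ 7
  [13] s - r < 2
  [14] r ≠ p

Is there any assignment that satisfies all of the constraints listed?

Unsatisfiable

From constraint 6: t ≥ 7. From constraint 7: t ≤ 4. But 4 < 7, so no value of t works.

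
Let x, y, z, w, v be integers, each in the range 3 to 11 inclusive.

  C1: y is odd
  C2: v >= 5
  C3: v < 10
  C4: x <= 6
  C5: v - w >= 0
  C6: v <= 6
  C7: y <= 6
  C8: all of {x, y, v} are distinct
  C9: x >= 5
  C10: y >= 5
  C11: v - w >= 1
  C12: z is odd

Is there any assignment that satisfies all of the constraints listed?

Unsatisfiable

Constraints 2, 4, 6, 7, 9, and 10 confine each of x, y, v to the 2 values {5, 6}.
Constraint 8 requires all 3 of them to be distinct, but only 2 values are available — impossible by the pigeonhole principle.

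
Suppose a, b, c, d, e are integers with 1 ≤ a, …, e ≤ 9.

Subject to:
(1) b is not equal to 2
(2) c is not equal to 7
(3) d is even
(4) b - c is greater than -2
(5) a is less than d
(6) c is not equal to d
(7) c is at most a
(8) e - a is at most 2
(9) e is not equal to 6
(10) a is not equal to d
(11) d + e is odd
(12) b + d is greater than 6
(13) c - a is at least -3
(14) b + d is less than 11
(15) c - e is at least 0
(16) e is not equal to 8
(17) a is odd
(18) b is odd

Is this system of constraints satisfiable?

Satisfiable

One satisfying assignment is a = 1, b = 1, c = 1, d = 8, e = 1.
For the less obvious constraints — constraint 4: b - c = 0; constraint 8: e - a = 0; constraint 12: b + d = 9 — and the others hold by inspection.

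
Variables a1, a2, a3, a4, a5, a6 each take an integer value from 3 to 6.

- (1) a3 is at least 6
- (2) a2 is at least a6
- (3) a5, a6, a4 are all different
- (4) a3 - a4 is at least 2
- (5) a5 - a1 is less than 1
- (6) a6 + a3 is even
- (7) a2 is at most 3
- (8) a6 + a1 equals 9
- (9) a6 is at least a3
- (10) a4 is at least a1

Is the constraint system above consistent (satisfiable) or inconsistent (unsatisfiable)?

From constraints 1 and 9: a6 ≥ a3 and a3 ≥ 6, so a6 ≥ 6. From constraints 2 and 7: a6 ≤ a2 and a2 ≤ 3, so a6 ≤ 3. But 3 < 6, so no value of a6 works.

Unsatisfiable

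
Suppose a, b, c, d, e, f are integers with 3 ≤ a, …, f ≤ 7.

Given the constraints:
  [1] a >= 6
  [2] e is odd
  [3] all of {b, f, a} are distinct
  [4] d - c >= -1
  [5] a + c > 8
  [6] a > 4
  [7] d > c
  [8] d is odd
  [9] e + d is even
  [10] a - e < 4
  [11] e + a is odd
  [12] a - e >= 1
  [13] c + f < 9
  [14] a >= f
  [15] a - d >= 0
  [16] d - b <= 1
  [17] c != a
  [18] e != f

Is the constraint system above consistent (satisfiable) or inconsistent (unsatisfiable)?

Take a = 6, b = 5, c = 3, d = 5, e = 5, f = 3. Then constraint 4: d - c = 2; constraint 5: a + c = 9, and every other listed constraint is also met.

Satisfiable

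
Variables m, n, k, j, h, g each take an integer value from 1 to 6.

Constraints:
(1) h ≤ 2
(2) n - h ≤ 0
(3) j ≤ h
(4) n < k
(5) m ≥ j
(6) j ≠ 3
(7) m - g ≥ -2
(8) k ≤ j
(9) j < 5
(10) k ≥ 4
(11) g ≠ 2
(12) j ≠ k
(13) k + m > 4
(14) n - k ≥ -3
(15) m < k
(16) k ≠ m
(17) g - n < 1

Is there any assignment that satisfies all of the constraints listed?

From constraints 8 and 10: j ≥ k and k ≥ 4, so j ≥ 4. From constraints 1 and 3: j ≤ h and h ≤ 2, so j ≤ 2. But 2 < 4, so no value of j works.

Unsatisfiable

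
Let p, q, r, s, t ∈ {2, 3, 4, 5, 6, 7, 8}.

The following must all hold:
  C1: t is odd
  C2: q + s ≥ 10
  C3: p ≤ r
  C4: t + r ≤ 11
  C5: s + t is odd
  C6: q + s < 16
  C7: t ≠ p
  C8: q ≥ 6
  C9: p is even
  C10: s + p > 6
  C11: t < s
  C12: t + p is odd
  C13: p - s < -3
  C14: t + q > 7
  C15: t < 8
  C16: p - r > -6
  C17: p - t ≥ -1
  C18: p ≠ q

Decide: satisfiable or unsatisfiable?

Take p = 2, q = 7, r = 7, s = 6, t = 3. Then constraint 2: q + s = 13; constraint 4: t + r = 10; constraint 6: q + s = 13, and every other listed constraint is also met.

Satisfiable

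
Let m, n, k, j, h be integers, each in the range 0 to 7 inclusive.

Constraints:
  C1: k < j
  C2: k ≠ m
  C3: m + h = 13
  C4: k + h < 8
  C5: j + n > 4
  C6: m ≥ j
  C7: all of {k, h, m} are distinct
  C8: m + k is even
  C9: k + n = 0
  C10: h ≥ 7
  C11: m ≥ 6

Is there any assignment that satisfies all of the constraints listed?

Try m = 6, n = 0, k = 0, j = 5, h = 7.
Check constraint 3: m + h = 13; constraint 4: k + h = 7; constraint 5: j + n = 5. The remaining constraints are straightforward to verify.

Satisfiable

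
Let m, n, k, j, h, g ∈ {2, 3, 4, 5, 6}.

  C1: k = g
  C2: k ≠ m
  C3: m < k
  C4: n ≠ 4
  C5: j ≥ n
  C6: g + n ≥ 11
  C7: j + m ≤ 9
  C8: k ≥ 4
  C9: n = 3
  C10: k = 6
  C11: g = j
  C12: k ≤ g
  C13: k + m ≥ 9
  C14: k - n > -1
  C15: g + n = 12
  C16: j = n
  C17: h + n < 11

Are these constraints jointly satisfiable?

Unsatisfiable

Constraint 10 fixes k = 6 and constraint 9 fixes n = 3. Constraints 1, 11, and 16 give k = g = j = n, so k = n. But 6 ≠ 3 — contradiction.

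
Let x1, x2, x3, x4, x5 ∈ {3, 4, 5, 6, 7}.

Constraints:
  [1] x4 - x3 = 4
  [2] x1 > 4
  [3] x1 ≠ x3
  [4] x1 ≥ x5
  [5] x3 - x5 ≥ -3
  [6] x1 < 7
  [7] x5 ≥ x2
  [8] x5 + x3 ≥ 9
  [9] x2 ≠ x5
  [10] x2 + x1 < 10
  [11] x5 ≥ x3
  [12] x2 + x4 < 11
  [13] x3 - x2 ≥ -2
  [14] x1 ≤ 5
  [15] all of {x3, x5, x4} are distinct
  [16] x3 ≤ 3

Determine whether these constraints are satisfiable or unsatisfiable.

From constraints 4 and 14: x5 ≤ x1 ≤ 5. From constraint 16: x3 ≤ 3. Hence x5 + x3 ≤ 8. But constraint 8 requires x5 + x3 ≥ 9, and 9 > 8. Contradiction.

Unsatisfiable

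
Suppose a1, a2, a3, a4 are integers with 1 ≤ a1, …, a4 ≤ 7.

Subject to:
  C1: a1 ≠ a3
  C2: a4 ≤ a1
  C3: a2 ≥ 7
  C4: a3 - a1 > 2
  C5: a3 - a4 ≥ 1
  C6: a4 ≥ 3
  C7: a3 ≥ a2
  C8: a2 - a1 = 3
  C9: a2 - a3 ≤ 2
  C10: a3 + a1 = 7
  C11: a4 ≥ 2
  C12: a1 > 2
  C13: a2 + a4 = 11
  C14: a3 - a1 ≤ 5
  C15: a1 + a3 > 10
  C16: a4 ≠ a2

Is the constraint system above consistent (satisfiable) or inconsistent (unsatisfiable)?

Unsatisfiable

From constraints 3 and 7: a3 ≥ a2 ≥ 7. From constraints 2 and 11: a1 ≥ a4 ≥ 2. Hence a3 + a1 ≥ 9. But constraint 10 requires a3 + a1 = 7, and 7 < 9. Contradiction.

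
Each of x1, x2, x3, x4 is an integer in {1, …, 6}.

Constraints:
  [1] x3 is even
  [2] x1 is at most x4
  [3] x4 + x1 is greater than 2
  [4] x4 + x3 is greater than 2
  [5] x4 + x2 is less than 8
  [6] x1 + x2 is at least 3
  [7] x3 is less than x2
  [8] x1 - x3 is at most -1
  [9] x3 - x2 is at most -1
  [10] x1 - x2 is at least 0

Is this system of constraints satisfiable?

Constraints 8, 9, and 10 give x2 − x3 ≥ 1, x3 − x1 ≥ 1, x1 − x2 ≥ 0.
Adding all 3 inequalities: the left sides telescope to 0, and the right sides sum to 1 + 1 + 0 = 2. So 0 ≥ 2, which is false.

Unsatisfiable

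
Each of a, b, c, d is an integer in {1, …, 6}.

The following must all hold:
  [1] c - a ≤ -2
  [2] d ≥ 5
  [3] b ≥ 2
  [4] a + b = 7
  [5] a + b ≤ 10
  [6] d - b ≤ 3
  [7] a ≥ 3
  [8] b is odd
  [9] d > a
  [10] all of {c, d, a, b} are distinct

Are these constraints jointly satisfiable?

Satisfiable

One satisfying assignment is a = 4, b = 3, c = 1, d = 6.
For the less obvious constraints — constraint 1: c - a = -3; constraint 4: a + b = 7 — and the others hold by inspection.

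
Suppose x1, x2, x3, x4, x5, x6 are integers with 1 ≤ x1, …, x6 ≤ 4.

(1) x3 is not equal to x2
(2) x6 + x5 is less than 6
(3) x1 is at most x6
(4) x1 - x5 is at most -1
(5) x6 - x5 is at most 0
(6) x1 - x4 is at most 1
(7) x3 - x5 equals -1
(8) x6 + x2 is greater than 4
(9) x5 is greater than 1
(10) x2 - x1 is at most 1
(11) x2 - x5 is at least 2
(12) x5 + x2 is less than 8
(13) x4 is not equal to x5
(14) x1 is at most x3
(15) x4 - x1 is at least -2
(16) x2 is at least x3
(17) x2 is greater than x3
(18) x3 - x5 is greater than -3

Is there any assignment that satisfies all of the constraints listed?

Unsatisfiable

Constraints 4, 10, and 11 give x1 − x2 ≥ -1, x2 − x5 ≥ 2, x5 − x1 ≥ 1.
Adding all 3 inequalities: the left sides telescope to 0, and the right sides sum to (-1) + 2 + 1 = 2. So 0 ≥ 2, which is false.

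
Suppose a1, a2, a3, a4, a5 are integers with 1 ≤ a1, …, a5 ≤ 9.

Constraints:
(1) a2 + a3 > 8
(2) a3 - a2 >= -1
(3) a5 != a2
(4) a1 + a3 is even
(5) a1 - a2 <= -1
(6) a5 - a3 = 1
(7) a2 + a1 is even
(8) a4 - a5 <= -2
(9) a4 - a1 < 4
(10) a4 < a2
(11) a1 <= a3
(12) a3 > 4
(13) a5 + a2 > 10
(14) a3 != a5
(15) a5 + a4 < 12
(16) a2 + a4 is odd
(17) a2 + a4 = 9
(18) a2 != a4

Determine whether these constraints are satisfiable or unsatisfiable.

Satisfiable

Try a1 = 1, a2 = 5, a3 = 5, a4 = 4, a5 = 6.
Check constraint 1: a2 + a3 = 10; constraint 2: a3 - a2 = 0. The remaining constraints are straightforward to verify.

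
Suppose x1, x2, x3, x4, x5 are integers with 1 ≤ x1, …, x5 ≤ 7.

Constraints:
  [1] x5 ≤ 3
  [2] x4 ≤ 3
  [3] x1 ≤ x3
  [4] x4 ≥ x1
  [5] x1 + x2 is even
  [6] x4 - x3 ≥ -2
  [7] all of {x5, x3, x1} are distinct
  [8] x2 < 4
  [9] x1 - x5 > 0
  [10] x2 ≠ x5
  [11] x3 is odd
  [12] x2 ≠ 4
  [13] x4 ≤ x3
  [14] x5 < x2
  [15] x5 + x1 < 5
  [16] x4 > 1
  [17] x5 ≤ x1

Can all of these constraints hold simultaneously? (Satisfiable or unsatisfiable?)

Try x1 = 2, x2 = 2, x3 = 3, x4 = 3, x5 = 1.
Check constraint 6: x4 - x3 = 0; constraint 9: x1 - x5 = 1. The remaining constraints are straightforward to verify.

Satisfiable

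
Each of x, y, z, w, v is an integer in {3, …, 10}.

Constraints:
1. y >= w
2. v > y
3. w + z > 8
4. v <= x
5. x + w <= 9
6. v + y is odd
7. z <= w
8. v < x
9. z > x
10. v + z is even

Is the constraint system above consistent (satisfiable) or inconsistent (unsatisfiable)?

Unsatisfiable

Constraints 1, 2, 7, 8, and 9 give x < z, z ≤ w, w ≤ y, y < v, v < x. Chaining: x < z ≤ w ≤ y < v < x, which forces x < x — impossible.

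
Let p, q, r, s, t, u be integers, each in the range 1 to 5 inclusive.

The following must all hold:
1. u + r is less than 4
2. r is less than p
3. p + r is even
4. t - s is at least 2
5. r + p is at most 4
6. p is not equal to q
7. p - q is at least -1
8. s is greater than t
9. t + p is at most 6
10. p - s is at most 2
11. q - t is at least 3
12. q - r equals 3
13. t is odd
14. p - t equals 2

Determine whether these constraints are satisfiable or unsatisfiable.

Unsatisfiable

Constraints 4, 7, 10, and 11 give p − q ≥ -1, q − t ≥ 3, t − s ≥ 2, s − p ≥ -2.
Adding all 4 inequalities: the left sides telescope to 0, and the right sides sum to (-1) + 3 + 2 + (-2) = 2. So 0 ≥ 2, which is false.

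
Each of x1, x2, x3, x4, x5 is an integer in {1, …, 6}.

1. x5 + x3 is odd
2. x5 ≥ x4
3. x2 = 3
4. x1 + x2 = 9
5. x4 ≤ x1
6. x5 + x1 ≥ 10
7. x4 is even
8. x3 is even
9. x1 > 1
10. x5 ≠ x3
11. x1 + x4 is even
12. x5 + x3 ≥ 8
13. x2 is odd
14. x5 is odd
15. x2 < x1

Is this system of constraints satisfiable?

One satisfying assignment is x1 = 6, x2 = 3, x3 = 4, x4 = 2, x5 = 5.
For the less obvious constraints — constraint 4: x1 + x2 = 9; constraint 6: x5 + x1 = 11; constraint 12: x5 + x3 = 9 — and the others hold by inspection.

Satisfiable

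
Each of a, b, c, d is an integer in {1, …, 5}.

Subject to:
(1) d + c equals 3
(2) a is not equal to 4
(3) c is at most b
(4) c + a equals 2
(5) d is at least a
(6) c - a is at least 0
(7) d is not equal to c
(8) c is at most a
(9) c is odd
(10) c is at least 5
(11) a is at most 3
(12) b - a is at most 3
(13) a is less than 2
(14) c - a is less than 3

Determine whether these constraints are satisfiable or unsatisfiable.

Unsatisfiable

From constraints 8 and 10: a ≥ c and c ≥ 5, so a ≥ 5. From constraint 11: a ≤ 3. But 3 < 5, so no value of a works.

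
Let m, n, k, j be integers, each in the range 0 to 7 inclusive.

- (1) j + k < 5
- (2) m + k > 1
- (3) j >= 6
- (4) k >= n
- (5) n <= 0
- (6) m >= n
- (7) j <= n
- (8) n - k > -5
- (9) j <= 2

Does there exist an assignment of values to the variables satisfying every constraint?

Unsatisfiable

From constraint 3: j ≥ 6. From constraints 5 and 7: j ≤ n and n ≤ 0, so j ≤ 0. But 0 < 6, so no value of j works.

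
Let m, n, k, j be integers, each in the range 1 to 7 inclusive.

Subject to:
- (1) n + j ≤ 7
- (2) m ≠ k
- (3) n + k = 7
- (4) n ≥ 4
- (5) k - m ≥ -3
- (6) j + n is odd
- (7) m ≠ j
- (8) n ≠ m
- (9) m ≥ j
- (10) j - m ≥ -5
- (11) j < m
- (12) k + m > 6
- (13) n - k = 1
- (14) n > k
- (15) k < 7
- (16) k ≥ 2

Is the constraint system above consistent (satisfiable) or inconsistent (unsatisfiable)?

Satisfiable

The assignment m = 6, n = 4, k = 3, j = 1 works:
  constraint 1 holds since n + j = 5.
  constraint 3 holds since n + k = 7.
  constraint 5 holds since k - m = -3.
The rest check out directly.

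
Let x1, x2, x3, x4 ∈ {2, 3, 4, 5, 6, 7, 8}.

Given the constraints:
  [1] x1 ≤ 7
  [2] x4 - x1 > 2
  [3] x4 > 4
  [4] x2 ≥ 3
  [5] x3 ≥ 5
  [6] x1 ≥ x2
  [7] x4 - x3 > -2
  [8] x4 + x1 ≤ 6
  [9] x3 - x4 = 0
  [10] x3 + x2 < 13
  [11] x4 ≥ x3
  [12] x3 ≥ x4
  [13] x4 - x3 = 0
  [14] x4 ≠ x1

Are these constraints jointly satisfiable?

Unsatisfiable

From constraints 5 and 11: x4 ≥ x3 ≥ 5. From constraints 4 and 6: x1 ≥ x2 ≥ 3. Hence x4 + x1 ≥ 8. But constraint 8 requires x4 + x1 ≤ 6, and 6 < 8. Contradiction.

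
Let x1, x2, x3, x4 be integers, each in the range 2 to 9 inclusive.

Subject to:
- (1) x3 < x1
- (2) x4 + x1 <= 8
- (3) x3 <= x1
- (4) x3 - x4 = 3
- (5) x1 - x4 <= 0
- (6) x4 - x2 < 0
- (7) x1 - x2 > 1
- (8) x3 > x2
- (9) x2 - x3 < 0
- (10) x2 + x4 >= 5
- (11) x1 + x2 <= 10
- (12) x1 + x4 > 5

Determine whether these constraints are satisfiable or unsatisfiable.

Unsatisfiable

Constraints 1, 5, 6, and 8 give x4 < x2, x2 < x3, x3 < x1, x1 ≤ x4. Chaining: x4 < x2 < x3 < x1 ≤ x4, which forces x4 < x4 — impossible.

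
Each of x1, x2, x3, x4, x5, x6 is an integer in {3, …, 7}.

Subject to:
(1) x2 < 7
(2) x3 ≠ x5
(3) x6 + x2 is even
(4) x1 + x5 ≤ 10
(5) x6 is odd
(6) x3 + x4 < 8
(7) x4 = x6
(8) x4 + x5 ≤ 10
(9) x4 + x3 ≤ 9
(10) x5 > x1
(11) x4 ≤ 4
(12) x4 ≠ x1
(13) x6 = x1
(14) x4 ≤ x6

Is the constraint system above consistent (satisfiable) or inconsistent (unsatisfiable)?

From constraints 7 and 13, x4 = x6 = x1, so x4 = x1. But constraint 12 says x4 ≠ x1. Contradiction.

Unsatisfiable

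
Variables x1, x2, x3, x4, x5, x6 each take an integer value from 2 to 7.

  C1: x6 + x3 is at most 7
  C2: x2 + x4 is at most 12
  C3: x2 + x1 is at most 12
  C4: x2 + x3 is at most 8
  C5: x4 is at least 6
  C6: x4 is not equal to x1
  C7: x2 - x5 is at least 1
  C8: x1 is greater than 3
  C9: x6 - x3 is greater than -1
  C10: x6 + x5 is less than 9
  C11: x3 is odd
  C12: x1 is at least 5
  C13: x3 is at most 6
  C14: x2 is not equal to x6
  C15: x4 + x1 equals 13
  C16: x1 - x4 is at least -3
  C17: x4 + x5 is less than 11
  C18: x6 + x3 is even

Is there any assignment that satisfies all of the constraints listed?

Satisfiable

Try x1 = 6, x2 = 5, x3 = 3, x4 = 7, x5 = 3, x6 = 3.
Check constraint 1: x6 + x3 = 6; constraint 2: x2 + x4 = 12. The remaining constraints are straightforward to verify.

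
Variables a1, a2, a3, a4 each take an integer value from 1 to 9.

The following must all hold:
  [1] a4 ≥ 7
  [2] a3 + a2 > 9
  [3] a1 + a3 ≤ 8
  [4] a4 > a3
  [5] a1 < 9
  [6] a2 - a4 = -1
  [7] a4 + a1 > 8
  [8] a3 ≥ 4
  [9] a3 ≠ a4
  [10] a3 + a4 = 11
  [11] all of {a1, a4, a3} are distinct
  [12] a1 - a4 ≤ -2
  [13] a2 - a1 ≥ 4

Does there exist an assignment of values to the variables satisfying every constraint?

Satisfiable

The assignment a1 = 2, a2 = 6, a3 = 4, a4 = 7 works:
  constraint 2 holds since a3 + a2 = 10.
  constraint 3 holds since a1 + a3 = 6.
The rest check out directly.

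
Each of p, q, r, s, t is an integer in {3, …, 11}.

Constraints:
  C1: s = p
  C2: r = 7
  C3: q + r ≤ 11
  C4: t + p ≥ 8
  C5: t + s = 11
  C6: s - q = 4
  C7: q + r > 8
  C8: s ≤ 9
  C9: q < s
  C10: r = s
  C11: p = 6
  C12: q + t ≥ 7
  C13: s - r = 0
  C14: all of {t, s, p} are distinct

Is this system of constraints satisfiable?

Unsatisfiable

Constraint 2 fixes r = 7 and constraint 11 fixes p = 6. Constraints 1 and 10 give r = s = p, so r = p. But 7 ≠ 6 — contradiction.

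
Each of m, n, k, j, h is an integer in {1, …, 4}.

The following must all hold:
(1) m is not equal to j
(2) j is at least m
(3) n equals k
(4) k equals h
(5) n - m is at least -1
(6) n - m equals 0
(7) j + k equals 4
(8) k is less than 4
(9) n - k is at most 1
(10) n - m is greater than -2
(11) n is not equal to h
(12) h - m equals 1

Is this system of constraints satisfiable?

Unsatisfiable

From constraints 3 and 4, n = k = h, so n = h. But constraint 11 says n ≠ h. Contradiction.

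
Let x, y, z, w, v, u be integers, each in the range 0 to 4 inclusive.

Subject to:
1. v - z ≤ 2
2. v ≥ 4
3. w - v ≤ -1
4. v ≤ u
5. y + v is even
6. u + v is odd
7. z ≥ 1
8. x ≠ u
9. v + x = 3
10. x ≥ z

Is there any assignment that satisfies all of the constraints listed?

Unsatisfiable

From constraint 2: v ≥ 4. From constraints 7 and 10: x ≥ z ≥ 1. Hence v + x ≥ 5. But constraint 9 requires v + x = 3, and 3 < 5. Contradiction.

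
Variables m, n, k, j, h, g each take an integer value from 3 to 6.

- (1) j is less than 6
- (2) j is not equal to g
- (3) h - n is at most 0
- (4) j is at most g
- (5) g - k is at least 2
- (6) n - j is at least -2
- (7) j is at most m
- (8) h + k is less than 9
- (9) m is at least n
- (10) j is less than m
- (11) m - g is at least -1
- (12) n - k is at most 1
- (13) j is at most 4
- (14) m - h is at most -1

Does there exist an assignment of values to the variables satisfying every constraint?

Unsatisfiable

Constraints 3, 5, 11, 12, and 14 give g − k ≥ 2, k − n ≥ -1, n − h ≥ 0, h − m ≥ 1, m − g ≥ -1.
Adding all 5 inequalities: the left sides telescope to 0, and the right sides sum to 2 + (-1) + 0 + 1 + (-1) = 1. So 0 ≥ 1, which is false.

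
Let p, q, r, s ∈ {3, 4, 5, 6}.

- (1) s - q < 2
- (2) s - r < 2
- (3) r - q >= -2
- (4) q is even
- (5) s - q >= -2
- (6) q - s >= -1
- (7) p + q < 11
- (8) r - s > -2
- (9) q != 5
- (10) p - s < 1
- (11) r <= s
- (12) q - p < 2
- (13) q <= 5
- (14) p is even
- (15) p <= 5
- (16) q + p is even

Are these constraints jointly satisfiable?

One satisfying assignment is p = 4, q = 4, r = 3, s = 4.
For the less obvious constraints — constraint 1: s - q = 0; constraint 2: s - r = 1; constraint 3: r - q = -1 — and the others hold by inspection.

Satisfiable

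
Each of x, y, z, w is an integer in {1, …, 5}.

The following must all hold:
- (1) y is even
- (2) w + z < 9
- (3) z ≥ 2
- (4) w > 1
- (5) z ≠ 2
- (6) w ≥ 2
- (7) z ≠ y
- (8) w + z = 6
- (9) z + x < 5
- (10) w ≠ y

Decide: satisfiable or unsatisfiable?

Setting (x, y, z, w) = (1, 2, 3, 3) satisfies everything: constraint 2: w + z = 6; constraint 8: w + z = 6, and the others follow.

Satisfiable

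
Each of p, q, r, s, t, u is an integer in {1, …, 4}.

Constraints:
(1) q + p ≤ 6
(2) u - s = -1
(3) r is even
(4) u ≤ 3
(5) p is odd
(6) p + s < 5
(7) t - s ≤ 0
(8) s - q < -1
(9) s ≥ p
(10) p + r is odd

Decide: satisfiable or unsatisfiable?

One satisfying assignment is p = 1, q = 4, r = 2, s = 2, t = 2, u = 1.
For the less obvious constraints — constraint 1: q + p = 5; constraint 2: u - s = -1 — and the others hold by inspection.

Satisfiable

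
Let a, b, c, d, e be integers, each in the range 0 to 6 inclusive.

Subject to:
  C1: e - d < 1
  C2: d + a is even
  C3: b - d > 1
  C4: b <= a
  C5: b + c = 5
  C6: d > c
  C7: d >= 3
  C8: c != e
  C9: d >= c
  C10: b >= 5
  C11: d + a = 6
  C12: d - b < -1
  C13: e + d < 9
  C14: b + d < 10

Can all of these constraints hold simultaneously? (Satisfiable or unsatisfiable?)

Unsatisfiable

From constraint 7: d ≥ 3. From constraints 4 and 10: a ≥ b ≥ 5. Hence d + a ≥ 8. But constraint 11 requires d + a = 6, and 6 < 8. Contradiction.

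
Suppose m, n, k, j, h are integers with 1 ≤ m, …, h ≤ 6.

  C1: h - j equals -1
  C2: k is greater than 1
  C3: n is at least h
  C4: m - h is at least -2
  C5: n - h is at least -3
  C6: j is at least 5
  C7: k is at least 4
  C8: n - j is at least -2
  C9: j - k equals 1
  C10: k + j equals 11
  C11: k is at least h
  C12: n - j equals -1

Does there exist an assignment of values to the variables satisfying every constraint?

One satisfying assignment is m = 5, n = 5, k = 5, j = 6, h = 5.
For the less obvious constraints — constraint 1: h - j = -1; constraint 4: m - h = 0 — and the others hold by inspection.

Satisfiable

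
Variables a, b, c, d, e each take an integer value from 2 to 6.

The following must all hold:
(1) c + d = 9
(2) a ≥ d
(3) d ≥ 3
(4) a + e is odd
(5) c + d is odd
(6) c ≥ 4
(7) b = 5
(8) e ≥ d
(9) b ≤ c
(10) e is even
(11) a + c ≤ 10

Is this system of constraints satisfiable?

Try a = 5, b = 5, c = 5, d = 4, e = 6.
Check constraint 1: c + d = 9; constraint 11: a + c = 10. The remaining constraints are straightforward to verify.

Satisfiable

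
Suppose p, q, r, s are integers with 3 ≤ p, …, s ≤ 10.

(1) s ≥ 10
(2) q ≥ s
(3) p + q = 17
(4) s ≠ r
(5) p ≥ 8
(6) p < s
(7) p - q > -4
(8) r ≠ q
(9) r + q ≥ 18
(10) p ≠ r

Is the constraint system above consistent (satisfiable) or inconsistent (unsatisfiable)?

Unsatisfiable

From constraint 5: p ≥ 8. From constraints 1 and 2: q ≥ s ≥ 10. Hence p + q ≥ 18. But constraint 3 requires p + q = 17, and 17 < 18. Contradiction.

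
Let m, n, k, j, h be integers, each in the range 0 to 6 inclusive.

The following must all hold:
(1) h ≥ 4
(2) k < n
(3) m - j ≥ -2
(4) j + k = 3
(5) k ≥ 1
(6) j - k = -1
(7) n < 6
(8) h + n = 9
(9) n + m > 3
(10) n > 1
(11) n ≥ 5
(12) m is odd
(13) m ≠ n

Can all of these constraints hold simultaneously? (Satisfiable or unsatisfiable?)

The assignment m = 1, n = 5, k = 2, j = 1, h = 4 works:
  constraint 3 holds since m - j = 0.
  constraint 4 holds since j + k = 3.
The rest check out directly.

Satisfiable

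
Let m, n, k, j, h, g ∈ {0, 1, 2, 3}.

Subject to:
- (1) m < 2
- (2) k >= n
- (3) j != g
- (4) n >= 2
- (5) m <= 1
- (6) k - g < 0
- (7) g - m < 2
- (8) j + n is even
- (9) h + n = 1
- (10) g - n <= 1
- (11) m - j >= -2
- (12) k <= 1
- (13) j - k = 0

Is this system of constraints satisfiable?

From constraint 4: n ≥ 2. From constraints 2 and 12: n ≤ k and k ≤ 1, so n ≤ 1. But 1 < 2, so no value of n works.

Unsatisfiable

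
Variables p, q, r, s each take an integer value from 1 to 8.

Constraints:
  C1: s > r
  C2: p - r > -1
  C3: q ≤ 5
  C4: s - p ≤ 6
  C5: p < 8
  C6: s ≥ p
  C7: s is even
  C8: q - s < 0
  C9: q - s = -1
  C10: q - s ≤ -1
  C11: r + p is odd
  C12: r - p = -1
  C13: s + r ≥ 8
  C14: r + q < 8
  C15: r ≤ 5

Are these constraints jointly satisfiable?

Satisfiable

Try p = 3, q = 5, r = 2, s = 6.
Check constraint 2: p - r = 1; constraint 4: s - p = 3; constraint 8: q - s = -1. The remaining constraints are straightforward to verify.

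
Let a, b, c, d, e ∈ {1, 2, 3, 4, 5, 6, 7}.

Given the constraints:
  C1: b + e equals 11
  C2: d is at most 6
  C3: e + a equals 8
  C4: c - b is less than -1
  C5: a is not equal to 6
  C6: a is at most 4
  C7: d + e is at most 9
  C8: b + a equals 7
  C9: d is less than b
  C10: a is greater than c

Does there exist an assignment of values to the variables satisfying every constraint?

Try a = 2, b = 5, c = 1, d = 1, e = 6.
Check constraint 1: b + e = 11; constraint 3: e + a = 8. The remaining constraints are straightforward to verify.

Satisfiable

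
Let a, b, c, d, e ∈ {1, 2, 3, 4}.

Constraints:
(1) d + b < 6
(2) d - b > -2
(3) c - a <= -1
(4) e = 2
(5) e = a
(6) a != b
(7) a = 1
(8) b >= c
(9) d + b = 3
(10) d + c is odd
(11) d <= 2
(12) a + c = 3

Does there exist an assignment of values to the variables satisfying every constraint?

Constraint 4 fixes e = 2 and constraint 7 fixes a = 1, but constraint 5 requires e = a. Since 2 ≠ 1, contradiction.

Unsatisfiable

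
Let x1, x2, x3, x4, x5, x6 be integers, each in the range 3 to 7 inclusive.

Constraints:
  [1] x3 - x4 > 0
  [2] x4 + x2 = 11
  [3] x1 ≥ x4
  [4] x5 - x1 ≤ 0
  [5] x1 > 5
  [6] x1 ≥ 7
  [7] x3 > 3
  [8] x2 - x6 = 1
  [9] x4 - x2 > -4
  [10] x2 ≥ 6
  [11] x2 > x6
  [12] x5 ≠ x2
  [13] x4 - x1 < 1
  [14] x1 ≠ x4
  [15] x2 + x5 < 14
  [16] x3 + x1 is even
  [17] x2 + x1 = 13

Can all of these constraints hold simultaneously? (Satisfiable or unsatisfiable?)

Take x1 = 7, x2 = 6, x3 = 7, x4 = 5, x5 = 7, x6 = 5. Then constraint 1: x3 - x4 = 2; constraint 2: x4 + x2 = 11, and every other listed constraint is also met.

Satisfiable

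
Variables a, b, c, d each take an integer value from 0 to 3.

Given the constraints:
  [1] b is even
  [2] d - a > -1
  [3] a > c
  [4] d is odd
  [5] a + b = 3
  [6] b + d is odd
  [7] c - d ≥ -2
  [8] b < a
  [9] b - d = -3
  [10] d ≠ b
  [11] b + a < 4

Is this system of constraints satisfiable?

Satisfiable

The assignment a = 3, b = 0, c = 2, d = 3 works:
  constraint 2 holds since d - a = 0.
  constraint 5 holds since a + b = 3.
  constraint 7 holds since c - d = -1.
The rest check out directly.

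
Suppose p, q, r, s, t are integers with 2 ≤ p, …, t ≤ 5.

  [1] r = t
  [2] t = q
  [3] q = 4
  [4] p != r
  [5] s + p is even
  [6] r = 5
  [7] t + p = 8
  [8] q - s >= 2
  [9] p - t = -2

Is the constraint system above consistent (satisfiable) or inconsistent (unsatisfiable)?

Constraint 6 fixes r = 5 and constraint 3 fixes q = 4. Constraints 1 and 2 give r = t = q, so r = q. But 5 ≠ 4 — contradiction.

Unsatisfiable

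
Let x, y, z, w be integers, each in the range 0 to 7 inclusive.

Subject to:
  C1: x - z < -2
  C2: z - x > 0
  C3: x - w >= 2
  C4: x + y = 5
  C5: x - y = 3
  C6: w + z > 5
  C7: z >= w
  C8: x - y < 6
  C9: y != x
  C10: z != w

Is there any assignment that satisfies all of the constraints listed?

Satisfiable

Setting (x, y, z, w) = (4, 1, 7, 0) satisfies everything: constraint 1: x - z = -3; constraint 2: z - x = 3, and the others follow.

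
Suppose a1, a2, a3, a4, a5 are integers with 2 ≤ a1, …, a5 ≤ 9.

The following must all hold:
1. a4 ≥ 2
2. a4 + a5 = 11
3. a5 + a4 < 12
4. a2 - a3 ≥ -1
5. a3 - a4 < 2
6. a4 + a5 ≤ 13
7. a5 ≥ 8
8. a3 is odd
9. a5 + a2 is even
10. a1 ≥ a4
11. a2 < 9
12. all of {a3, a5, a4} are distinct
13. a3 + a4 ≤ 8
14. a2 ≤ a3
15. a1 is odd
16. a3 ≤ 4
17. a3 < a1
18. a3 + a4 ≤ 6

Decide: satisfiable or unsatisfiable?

The assignment a1 = 9, a2 = 3, a3 = 3, a4 = 2, a5 = 9 works:
  constraint 2 holds since a4 + a5 = 11.
  constraint 3 holds since a5 + a4 = 11.
  constraint 4 holds since a2 - a3 = 0.
The rest check out directly.

Satisfiable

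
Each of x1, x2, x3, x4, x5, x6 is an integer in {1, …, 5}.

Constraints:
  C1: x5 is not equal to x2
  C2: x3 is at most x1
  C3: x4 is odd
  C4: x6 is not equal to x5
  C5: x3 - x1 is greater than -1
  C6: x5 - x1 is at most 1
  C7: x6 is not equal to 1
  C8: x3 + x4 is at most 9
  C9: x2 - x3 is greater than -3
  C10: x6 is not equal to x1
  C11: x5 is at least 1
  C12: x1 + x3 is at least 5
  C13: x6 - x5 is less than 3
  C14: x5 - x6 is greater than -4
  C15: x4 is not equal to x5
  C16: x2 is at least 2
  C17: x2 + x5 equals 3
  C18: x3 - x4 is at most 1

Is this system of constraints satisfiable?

One satisfying assignment is x1 = 3, x2 = 2, x3 = 3, x4 = 5, x5 = 1, x6 = 2.
For the less obvious constraints — constraint 5: x3 - x1 = 0; constraint 6: x5 - x1 = -2 — and the others hold by inspection.

Satisfiable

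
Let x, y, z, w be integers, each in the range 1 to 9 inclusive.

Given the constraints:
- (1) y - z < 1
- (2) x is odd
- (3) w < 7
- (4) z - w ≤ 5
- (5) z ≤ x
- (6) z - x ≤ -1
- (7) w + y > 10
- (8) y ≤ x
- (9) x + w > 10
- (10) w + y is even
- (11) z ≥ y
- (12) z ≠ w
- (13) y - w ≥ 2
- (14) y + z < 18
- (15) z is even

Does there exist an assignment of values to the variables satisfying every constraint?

Satisfiable

Try x = 9, y = 8, z = 8, w = 4.
Check constraint 1: y - z = 0; constraint 4: z - w = 4. The remaining constraints are straightforward to verify.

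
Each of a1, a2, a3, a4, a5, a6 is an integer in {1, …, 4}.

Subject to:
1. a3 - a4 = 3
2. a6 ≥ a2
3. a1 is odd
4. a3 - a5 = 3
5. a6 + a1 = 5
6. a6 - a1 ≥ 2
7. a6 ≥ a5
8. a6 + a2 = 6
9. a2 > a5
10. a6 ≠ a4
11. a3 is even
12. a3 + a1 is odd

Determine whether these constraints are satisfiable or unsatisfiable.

Setting (a1, a2, a3, a4, a5, a6) = (1, 2, 4, 1, 1, 4) satisfies everything: constraint 1: a3 - a4 = 3; constraint 4: a3 - a5 = 3, and the others follow.

Satisfiable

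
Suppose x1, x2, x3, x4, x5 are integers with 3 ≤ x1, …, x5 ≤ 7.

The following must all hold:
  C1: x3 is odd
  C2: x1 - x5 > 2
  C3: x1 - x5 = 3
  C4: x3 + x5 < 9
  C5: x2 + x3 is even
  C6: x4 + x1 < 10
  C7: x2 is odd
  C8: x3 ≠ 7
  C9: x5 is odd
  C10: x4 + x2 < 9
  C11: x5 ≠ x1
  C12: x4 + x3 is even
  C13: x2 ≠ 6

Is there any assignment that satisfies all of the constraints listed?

The assignment x1 = 6, x2 = 5, x3 = 3, x4 = 3, x5 = 3 works:
  constraint 2 holds since x1 - x5 = 3.
  constraint 3 holds since x1 - x5 = 3.
  constraint 4 holds since x3 + x5 = 6.
The rest check out directly.

Satisfiable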